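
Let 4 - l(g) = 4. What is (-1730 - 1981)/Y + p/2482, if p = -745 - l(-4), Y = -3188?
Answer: 3417821/3956308 ≈ 0.86389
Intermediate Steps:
l(g) = 0 (l(g) = 4 - 1*4 = 4 - 4 = 0)
p = -745 (p = -745 - 1*0 = -745 + 0 = -745)
(-1730 - 1981)/Y + p/2482 = (-1730 - 1981)/(-3188) - 745/2482 = -3711*(-1/3188) - 745*1/2482 = 3711/3188 - 745/2482 = 3417821/3956308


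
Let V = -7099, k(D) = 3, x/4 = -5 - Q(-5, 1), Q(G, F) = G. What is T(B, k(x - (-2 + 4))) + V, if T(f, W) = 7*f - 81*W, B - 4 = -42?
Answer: -7608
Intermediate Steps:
x = 0 (x = 4*(-5 - 1*(-5)) = 4*(-5 + 5) = 4*0 = 0)
B = -38 (B = 4 - 42 = -38)
T(f, W) = -81*W + 7*f
T(B, k(x - (-2 + 4))) + V = (-81*3 + 7*(-38)) - 7099 = (-243 - 266) - 7099 = -509 - 7099 = -7608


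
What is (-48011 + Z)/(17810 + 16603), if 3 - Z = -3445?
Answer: -44563/34413 ≈ -1.2949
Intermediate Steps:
Z = 3448 (Z = 3 - 1*(-3445) = 3 + 3445 = 3448)
(-48011 + Z)/(17810 + 16603) = (-48011 + 3448)/(17810 + 16603) = -44563/34413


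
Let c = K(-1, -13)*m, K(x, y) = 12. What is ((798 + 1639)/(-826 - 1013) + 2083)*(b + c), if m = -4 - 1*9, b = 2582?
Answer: 9287213200/1839 ≈ 5.0501e+6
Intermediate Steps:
m = -13 (m = -4 - 9 = -13)
c = -156 (c = 12*(-13) = -156)
((798 + 1639)/(-826 - 1013) + 2083)*(b + c) = ((798 + 1639)/(-826 - 1013) + 2083)*(2582 - 156) = (2437/(-1839) + 2083)*2426 = (2437*(-1/1839) + 2083)*2426 = (-2437/1839 + 2083)*2426 = (3828200/1839)*2426 = 9287213200/1839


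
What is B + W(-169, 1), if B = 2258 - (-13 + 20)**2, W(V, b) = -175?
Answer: 2034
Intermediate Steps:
B = 2209 (B = 2258 - 1*7**2 = 2258 - 1*49 = 2258 - 49 = 2209)
B + W(-169, 1) = 2209 - 175 = 2034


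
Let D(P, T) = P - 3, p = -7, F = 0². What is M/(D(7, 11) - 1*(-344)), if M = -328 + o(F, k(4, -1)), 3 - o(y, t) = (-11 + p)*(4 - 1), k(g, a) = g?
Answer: -271/348 ≈ -0.77874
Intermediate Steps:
F = 0
D(P, T) = -3 + P
o(y, t) = 57 (o(y, t) = 3 - (-11 - 7)*(4 - 1) = 3 - (-18)*3 = 3 - 1*(-54) = 3 + 54 = 57)
M = -271 (M = -328 + 57 = -271)
M/(D(7, 11) - 1*(-344)) = -271/((-3 + 7) - 1*(-344)) = -271/(4 + 344) = -271/348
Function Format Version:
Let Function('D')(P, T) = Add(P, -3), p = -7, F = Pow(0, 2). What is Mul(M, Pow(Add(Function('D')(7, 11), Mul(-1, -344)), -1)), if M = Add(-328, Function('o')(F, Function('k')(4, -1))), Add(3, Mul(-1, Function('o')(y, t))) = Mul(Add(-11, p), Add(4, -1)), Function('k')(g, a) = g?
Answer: Rational(-271, 348) ≈ -0.77874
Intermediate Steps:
F = 0
Function('D')(P, T) = Add(-3, P)
Function('o')(y, t) = 57 (Function('o')(y, t) = Add(3, Mul(-1, Mul(Add(-11, -7), Add(4, -1)))) = Add(3, Mul(-1, Mul(-18, 3))) = Add(3, Mul(-1, -54)) = Add(3, 54) = 57)
M = -271 (M = Add(-328, 57) = -271)
Mul(M, Pow(Add(Function('D')(7, 11), Mul(-1, -344)), -1)) = Mul(-271, Pow(Add(Add(-3, 7), Mul(-1, -344)), -1)) = Mul(-271, Pow(Add(4, 344), -1)) = Mul(-271, Pow(348, -1)) = Mul(-271, Rational(1, 348)) = Rational(-271, 348)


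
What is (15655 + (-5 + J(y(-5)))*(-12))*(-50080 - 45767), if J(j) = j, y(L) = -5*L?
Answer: -1477481505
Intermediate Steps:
(15655 + (-5 + J(y(-5)))*(-12))*(-50080 - 45767) = (15655 + (-5 - 5*(-5))*(-12))*(-50080 - 45767) = (15655 + (-5 + 25)*(-12))*(-95847) = (15655 + 20*(-12))*(-95847) = (15655 - 240)*(-95847) = 15415*(-95847) = -1477481505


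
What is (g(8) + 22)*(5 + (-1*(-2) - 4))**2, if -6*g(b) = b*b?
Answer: 102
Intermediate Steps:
g(b) = -b**2/6 (g(b) = -b*b/6 = -b**2/6)
(g(8) + 22)*(5 + (-1*(-2) - 4))**2 = (-1/6*8**2 + 22)*(5 + (-1*(-2) - 4))**2 = (-1/6*64 + 22)*(5 + (2 - 4))**2 = (-32/3 + 22)*(5 - 2)**2 = (34/3)*3**2 = (34/3)*9 = 102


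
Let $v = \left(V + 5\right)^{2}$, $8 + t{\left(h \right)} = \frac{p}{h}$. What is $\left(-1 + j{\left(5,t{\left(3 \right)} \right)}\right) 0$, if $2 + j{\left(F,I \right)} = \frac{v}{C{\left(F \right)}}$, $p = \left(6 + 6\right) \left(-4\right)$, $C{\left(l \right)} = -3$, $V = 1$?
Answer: $0$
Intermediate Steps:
$p = -48$ ($p = 12 \left(-4\right) = -48$)
$t{\left(h \right)} = -8 - \frac{48}{h}$
$v = 36$ ($v = \left(1 + 5\right)^{2} = 6^{2} = 36$)
$j{\left(F,I \right)} = -14$ ($j{\left(F,I \right)} = -2 + \frac{36}{-3} = -2 + 36 \left(- \frac{1}{3}\right) = -2 - 12 = -14$)
$\left(-1 + j{\left(5,t{\left(3 \right)} \right)}\right) 0 = \left(-1 - 14\right) 0 = \left(-15\right) 0 = 0$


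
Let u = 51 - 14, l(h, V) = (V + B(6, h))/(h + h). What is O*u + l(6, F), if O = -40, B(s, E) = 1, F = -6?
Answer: -17765/12 ≈ -1480.4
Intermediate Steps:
l(h, V) = (1 + V)/(2*h) (l(h, V) = (V + 1)/(h + h) = (1 + V)/((2*h)) = (1 + V)*(1/(2*h)) = (1 + V)/(2*h))
u = 37
O*u + l(6, F) = -40*37 + (½)*(1 - 6)/6 = -1480 + (½)*(⅙)*(-5) = -1480 - 5/12 = -17765/12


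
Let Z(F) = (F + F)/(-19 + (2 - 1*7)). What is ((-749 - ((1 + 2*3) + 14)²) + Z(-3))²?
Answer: 22648081/16 ≈ 1.4155e+6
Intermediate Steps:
Z(F) = -F/12 (Z(F) = (2*F)/(-19 + (2 - 7)) = (2*F)/(-19 - 5) = (2*F)/(-24) = (2*F)*(-1/24) = -F/12)
((-749 - ((1 + 2*3) + 14)²) + Z(-3))² = ((-749 - ((1 + 2*3) + 14)²) - 1/12*(-3))² = ((-749 - ((1 + 6) + 14)²) + ¼)² = ((-749 - (7 + 14)²) + ¼)² = ((-749 - 1*21²) + ¼)² = ((-749 - 1*441) + ¼)² = ((-749 - 441) + ¼)² = (-1190 + ¼)² = (-4759/4)² = 22648081/16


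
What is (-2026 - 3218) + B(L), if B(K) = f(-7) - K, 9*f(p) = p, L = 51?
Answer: -47662/9 ≈ -5295.8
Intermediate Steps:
f(p) = p/9
B(K) = -7/9 - K (B(K) = (⅑)*(-7) - K = -7/9 - K)
(-2026 - 3218) + B(L) = (-2026 - 3218) + (-7/9 - 1*51) = -5244 + (-7/9 - 51) = -5244 - 466/9 = -47662/9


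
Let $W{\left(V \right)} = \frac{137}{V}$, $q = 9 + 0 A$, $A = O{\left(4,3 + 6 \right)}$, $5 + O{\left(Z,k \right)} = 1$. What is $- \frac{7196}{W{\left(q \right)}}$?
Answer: $- \frac{64764}{137} \approx -472.73$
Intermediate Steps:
$O{\left(Z,k \right)} = -4$ ($O{\left(Z,k \right)} = -5 + 1 = -4$)
$A = -4$
$q = 9$ ($q = 9 + 0 \left(-4\right) = 9 + 0 = 9$)
$- \frac{7196}{W{\left(q \right)}} = - \frac{7196}{137 \cdot \frac{1}{9}} = - \frac{7196}{\frac{137}{9}} = \left(-7196\right) \frac{9}{137} = - \frac{64764}{137}$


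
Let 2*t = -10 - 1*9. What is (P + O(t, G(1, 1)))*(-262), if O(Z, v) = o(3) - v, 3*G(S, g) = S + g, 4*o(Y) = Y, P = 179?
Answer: -281519/6 ≈ -46920.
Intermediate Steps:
t = -19/2 (t = (-10 - 1*9)/2 = (-10 - 9)/2 = (½)*(-19) = -19/2 ≈ -9.5000)
o(Y) = Y/4
G(S, g) = S/3 + g/3 (G(S, g) = (S + g)/3 = S/3 + g/3)
O(Z, v) = ¾ - v (O(Z, v) = (¼)*3 - v = ¾ - v)
(P + O(t, G(1, 1)))*(-262) = (179 + (¾ - ((⅓)*1 + (⅓)*1)))*(-262) = (179 + (¾ - (⅓ + ⅓)))*(-262) = (179 + (¾ - 1*⅔))*(-262) = (179 + (¾ - ⅔))*(-262) = (179 + 1/12)*(-262) = (2149/12)*(-262) = -281519/6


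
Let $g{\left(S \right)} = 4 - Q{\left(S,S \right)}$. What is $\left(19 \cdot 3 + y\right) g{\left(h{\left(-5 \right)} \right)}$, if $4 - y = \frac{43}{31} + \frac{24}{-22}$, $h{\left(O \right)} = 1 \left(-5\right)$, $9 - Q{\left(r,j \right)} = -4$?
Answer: $- \frac{186300}{341} \approx -546.33$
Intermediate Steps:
$Q{\left(r,j \right)} = 13$ ($Q{\left(r,j \right)} = 9 - -4 = 9 + 4 = 13$)
$h{\left(O \right)} = -5$
$g{\left(S \right)} = -9$ ($g{\left(S \right)} = 4 - 13 = -9$)
$y = \frac{1263}{341}$ ($y = 4 - \left(\frac{43}{31} + \frac{24}{-22}\right) = 4 - \left(43 \cdot \frac{1}{31} + 24 \left(- \frac{1}{22}\right)\right) = 4 - \left(\frac{43}{31} - \frac{12}{11}\right) = 4 - \frac{101}{341} = \frac{1263}{341} \approx 3.7038$)
$\left(19 \cdot 3 + y\right) g{\left(h{\left(-5 \right)} \right)} = \left(19 \cdot 3 + \frac{1263}{341}\right) \left(-9\right) = \left(57 + \frac{1263}{341}\right) \left(-9\right) = \frac{20700}{341} \left(-9\right) = - \frac{186300}{341}$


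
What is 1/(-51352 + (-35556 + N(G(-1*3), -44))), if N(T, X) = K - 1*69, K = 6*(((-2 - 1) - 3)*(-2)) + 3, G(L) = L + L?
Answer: -1/86902 ≈ -1.1507e-5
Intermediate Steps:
G(L) = 2*L
K = 75 (K = 6*((-3 - 3)*(-2)) + 3 = 6*(-6*(-2)) + 3 = 6*12 + 3 = 72 + 3 = 75)
N(T, X) = 6 (N(T, X) = 75 - 1*69 = 75 - 69 = 6)
1/(-51352 + (-35556 + N(G(-1*3), -44))) = 1/(-51352 + (-35556 + 6)) = 1/(-51352 - 35550) = 1/(-86902) = -1/86902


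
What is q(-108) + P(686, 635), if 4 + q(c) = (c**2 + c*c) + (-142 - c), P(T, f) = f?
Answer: 23925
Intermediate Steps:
q(c) = -146 - c + 2*c**2 (q(c) = -4 + ((c**2 + c*c) + (-142 - c)) = -4 + ((c**2 + c**2) + (-142 - c)) = -4 + (2*c**2 + (-142 - c)) = -4 + (-142 - c + 2*c**2) = -146 - c + 2*c**2)
q(-108) + P(686, 635) = (-146 - 1*(-108) + 2*(-108)**2) + 635 = (-146 + 108 + 2*11664) + 635 = (-146 + 108 + 23328) + 635 = 23290 + 635 = 23925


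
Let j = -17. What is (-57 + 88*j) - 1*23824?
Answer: -25377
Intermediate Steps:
(-57 + 88*j) - 1*23824 = (-57 + 88*(-17)) - 1*23824 = (-57 - 1496) - 23824 = -1553 - 23824 = -25377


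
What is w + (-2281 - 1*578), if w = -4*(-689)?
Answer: -103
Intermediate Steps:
w = 2756
w + (-2281 - 1*578) = 2756 + (-2281 - 1*578) = 2756 + (-2281 - 578) = 2756 - 2859 = -103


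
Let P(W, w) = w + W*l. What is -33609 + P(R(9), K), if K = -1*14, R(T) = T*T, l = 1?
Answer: -33542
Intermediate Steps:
R(T) = T²
K = -14
P(W, w) = W + w (P(W, w) = w + W*1 = w + W = W + w)
-33609 + P(R(9), K) = -33609 + (9² - 14) = -33609 + (81 - 14) = -33609 + 67 = -33542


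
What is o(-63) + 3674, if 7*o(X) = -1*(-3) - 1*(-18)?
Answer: 3677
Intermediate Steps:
o(X) = 3 (o(X) = (-1*(-3) - 1*(-18))/7 = (3 + 18)/7 = (⅐)*21 = 3)
o(-63) + 3674 = 3 + 3674 = 3677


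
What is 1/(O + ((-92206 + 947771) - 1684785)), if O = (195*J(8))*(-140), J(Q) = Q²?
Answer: -1/2576420 ≈ -3.8814e-7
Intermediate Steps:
O = -1747200 (O = (195*8²)*(-140) = (195*64)*(-140) = 12480*(-140) = -1747200)
1/(O + ((-92206 + 947771) - 1684785)) = 1/(-1747200 + ((-92206 + 947771) - 1684785)) = 1/(-1747200 + (855565 - 1684785)) = 1/(-1747200 - 829220) = 1/(-2576420) = -1/2576420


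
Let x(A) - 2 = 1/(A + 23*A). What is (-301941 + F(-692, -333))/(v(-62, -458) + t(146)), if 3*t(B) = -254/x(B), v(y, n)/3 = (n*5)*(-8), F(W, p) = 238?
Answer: -2114636327/384917968 ≈ -5.4937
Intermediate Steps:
v(y, n) = -120*n (v(y, n) = 3*((n*5)*(-8)) = 3*((5*n)*(-8)) = 3*(-40*n) = -120*n)
x(A) = 2 + 1/(24*A) (x(A) = 2 + 1/(A + 23*A) = 2 + 1/(24*A))
t(B) = -254/(3*(2 + 1/(24*B))) (t(B) = (-254/(2 + 1/(24*B)))/3 = -254/(3*(2 + 1/(24*B))))
(-301941 + F(-692, -333))/(v(-62, -458) + t(146)) = (-301941 + 238)/(-120*(-458) - 2032*146/(1 + 48*146)) = -301703/(54960 - 2032*146/(1 + 7008)) = -301703/(54960 - 2032*146/7009) = -301703/(54960 - 2032*146*1/7009) = -301703/(54960 - 296672/7009) = -301703/384917968/7009 = -301703*7009/384917968 = -2114636327/384917968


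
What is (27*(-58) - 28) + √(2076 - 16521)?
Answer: -1594 + 3*I*√1605 ≈ -1594.0 + 120.19*I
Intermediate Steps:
(27*(-58) - 28) + √(2076 - 16521) = (-1566 - 28) + √(-14445) = -1594 + 3*I*√1605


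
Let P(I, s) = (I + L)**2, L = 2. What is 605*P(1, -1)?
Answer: 5445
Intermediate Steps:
P(I, s) = (2 + I)**2 (P(I, s) = (I + 2)**2 = (2 + I)**2)
605*P(1, -1) = 605*(2 + 1)**2 = 605*3**2 = 605*9 = 5445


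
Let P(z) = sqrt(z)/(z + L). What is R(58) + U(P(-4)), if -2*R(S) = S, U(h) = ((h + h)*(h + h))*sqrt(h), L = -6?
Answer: -29 + 4*sqrt(5)*(-I)**(5/2)/125 ≈ -29.051 + 0.050596*I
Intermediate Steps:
P(z) = sqrt(z)/(-6 + z) (P(z) = sqrt(z)/(z - 6) = sqrt(z)/(-6 + z))
U(h) = 4*h**(5/2) (U(h) = ((2*h)*(2*h))*sqrt(h) = (4*h**2)*sqrt(h) = 4*h**(5/2))
R(S) = -S/2
R(58) + U(P(-4)) = -1/2*58 + 4*(sqrt(-4)/(-6 - 4))**(5/2) = -29 + 4*((2*I)/(-10))**(5/2) = -29 + 4*((2*I)*(-1/10))**(5/2) = -29 + 4*(-I/5)**(5/2) = -29 + 4*(sqrt(5)*(-I)**(5/2)/125) = -29 + 4*sqrt(5)*(-I)**(5/2)/125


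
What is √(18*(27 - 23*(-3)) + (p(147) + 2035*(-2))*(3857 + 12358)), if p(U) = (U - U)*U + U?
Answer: I*√63609717 ≈ 7975.6*I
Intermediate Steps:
p(U) = U (p(U) = 0*U + U = 0 + U = U)
√(18*(27 - 23*(-3)) + (p(147) + 2035*(-2))*(3857 + 12358)) = √(18*(27 - 23*(-3)) + (147 + 2035*(-2))*(3857 + 12358)) = √(18*(27 + 69) + (147 - 4070)*16215) = √(18*96 - 3923*16215) = √(1728 - 63611445) = √(-63609717) = I*√63609717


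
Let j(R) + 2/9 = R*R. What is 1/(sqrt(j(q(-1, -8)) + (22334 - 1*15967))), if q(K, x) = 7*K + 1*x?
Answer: 3*sqrt(59326)/59326 ≈ 0.012317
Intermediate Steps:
q(K, x) = x + 7*K (q(K, x) = 7*K + x = x + 7*K)
j(R) = -2/9 + R**2 (j(R) = -2/9 + R*R = -2/9 + R**2)
1/(sqrt(j(q(-1, -8)) + (22334 - 1*15967))) = 1/(sqrt((-2/9 + (-8 + 7*(-1))**2) + (22334 - 1*15967))) = 1/(sqrt((-2/9 + (-8 - 7)**2) + (22334 - 15967))) = 1/(sqrt((-2/9 + (-15)**2) + 6367)) = 1/(sqrt((-2/9 + 225) + 6367)) = 1/(sqrt(2023/9 + 6367)) = 1/(sqrt(59326/9)) = 1/(sqrt(59326)/3) = 3*sqrt(59326)/59326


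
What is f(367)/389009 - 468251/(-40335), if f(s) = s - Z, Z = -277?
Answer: 182179828999/15690678015 ≈ 11.611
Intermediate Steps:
f(s) = 277 + s (f(s) = s - 1*(-277) = s + 277 = 277 + s)
f(367)/389009 - 468251/(-40335) = (277 + 367)/389009 - 468251/(-40335) = 644*(1/389009) - 468251*(-1/40335) = 644/389009 + 468251/40335 = 182179828999/15690678015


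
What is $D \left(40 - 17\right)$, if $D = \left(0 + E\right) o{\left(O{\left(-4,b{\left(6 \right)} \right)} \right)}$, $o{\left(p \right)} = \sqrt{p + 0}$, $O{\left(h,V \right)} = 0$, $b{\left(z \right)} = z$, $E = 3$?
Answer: $0$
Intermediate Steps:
$o{\left(p \right)} = \sqrt{p}$
$D = 0$ ($D = \left(0 + 3\right) \sqrt{0} = 3 \cdot 0 = 0$)
$D \left(40 - 17\right) = 0 \left(40 - 17\right) = 0 \cdot 23 = 0$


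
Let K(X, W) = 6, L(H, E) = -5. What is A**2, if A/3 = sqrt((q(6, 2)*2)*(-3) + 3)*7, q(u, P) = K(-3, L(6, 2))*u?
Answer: -93933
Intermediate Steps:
q(u, P) = 6*u
A = 21*I*sqrt(213) (A = 3*(sqrt(((6*6)*2)*(-3) + 3)*7) = 3*(sqrt((36*2)*(-3) + 3)*7) = 3*(sqrt(72*(-3) + 3)*7) = 3*(sqrt(-216 + 3)*7) = 3*(sqrt(-213)*7) = 3*((I*sqrt(213))*7) = 3*(7*I*sqrt(213)) = 21*I*sqrt(213) ≈ 306.48*I)
A**2 = (21*I*sqrt(213))**2 = -93933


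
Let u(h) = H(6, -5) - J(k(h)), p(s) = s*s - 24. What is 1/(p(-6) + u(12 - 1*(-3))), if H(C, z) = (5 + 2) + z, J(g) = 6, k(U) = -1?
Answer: ⅛ ≈ 0.12500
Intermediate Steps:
H(C, z) = 7 + z
p(s) = -24 + s² (p(s) = s² - 24 = -24 + s²)
u(h) = -4 (u(h) = (7 - 5) - 1*6 = 2 - 6 = -4)
1/(p(-6) + u(12 - 1*(-3))) = 1/((-24 + (-6)²) - 4) = 1/((-24 + 36) - 4) = 1/(12 - 4) = 1/8 = ⅛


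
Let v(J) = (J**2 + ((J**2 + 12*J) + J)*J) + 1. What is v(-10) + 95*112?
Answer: 11041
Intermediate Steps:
v(J) = 1 + J**2 + J*(J**2 + 13*J) (v(J) = (J**2 + (J**2 + 13*J)*J) + 1 = (J**2 + J*(J**2 + 13*J)) + 1 = 1 + J**2 + J*(J**2 + 13*J))
v(-10) + 95*112 = (1 + (-10)**3 + 14*(-10)**2) + 95*112 = (1 - 1000 + 14*100) + 10640 = (1 - 1000 + 1400) + 10640 = 401 + 10640 = 11041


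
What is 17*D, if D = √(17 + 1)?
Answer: 51*√2 ≈ 72.125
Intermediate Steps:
D = 3*√2 (D = √18 = 3*√2 ≈ 4.2426)
17*D = 17*(3*√2) = 51*√2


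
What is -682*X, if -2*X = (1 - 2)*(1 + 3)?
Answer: -1364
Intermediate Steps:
X = 2 (X = -(1 - 2)*(1 + 3)/2 = -(-1)*4/2 = -½*(-4) = 2)
-682*X = -682*2 = -1364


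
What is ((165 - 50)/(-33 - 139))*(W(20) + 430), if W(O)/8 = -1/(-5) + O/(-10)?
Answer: -23897/86 ≈ -277.87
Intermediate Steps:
W(O) = 8/5 - 4*O/5 (W(O) = 8*(-1/(-5) + O/(-10)) = 8*(-1*(-⅕) + O*(-⅒)) = 8*(⅕ - O/10) = 8/5 - 4*O/5)
((165 - 50)/(-33 - 139))*(W(20) + 430) = ((165 - 50)/(-33 - 139))*((8/5 - ⅘*20) + 430) = (115/(-172))*((8/5 - 16) + 430) = (115*(-1/172))*(-72/5 + 430) = -115/172*2078/5 = -23897/86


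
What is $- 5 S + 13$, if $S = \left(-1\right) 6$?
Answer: $43$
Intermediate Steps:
$S = -6$
$- 5 S + 13 = \left(-5\right) \left(-6\right) + 13 = 30 + 13 = 43$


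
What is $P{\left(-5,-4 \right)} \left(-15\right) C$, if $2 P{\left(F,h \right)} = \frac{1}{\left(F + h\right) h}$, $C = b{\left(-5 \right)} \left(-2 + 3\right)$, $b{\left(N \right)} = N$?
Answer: $\frac{25}{24} \approx 1.0417$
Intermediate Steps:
$C = -5$ ($C = - 5 \left(-2 + 3\right) = \left(-5\right) 1 = -5$)
$P{\left(F,h \right)} = \frac{1}{2 h \left(F + h\right)}$ ($P{\left(F,h \right)} = \frac{1}{2 \left(F + h\right) h} = \frac{1}{2 h \left(F + h\right)}$)
$P{\left(-5,-4 \right)} \left(-15\right) C = \frac{1}{2 \left(-4\right) \left(-5 - 4\right)} \left(-15\right) \left(-5\right) = \frac{1}{2} \left(- \frac{1}{4}\right) \frac{1}{-9} \left(-15\right) \left(-5\right) = \frac{1}{2} \left(- \frac{1}{4}\right) \left(- \frac{1}{9}\right) \left(-15\right) \left(-5\right) = \frac{1}{72} \left(-15\right) \left(-5\right) = \left(- \frac{5}{24}\right) \left(-5\right) = \frac{25}{24}$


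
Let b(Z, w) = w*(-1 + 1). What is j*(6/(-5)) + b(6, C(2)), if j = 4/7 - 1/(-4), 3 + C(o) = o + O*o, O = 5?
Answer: -69/70 ≈ -0.98571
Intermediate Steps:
C(o) = -3 + 6*o (C(o) = -3 + (o + 5*o) = -3 + 6*o)
b(Z, w) = 0 (b(Z, w) = w*0 = 0)
j = 23/28 (j = 4*(⅐) - 1*(-¼) = 4/7 + ¼ = 23/28 ≈ 0.82143)
j*(6/(-5)) + b(6, C(2)) = 23*(6/(-5))/28 + 0 = 23*(6*(-⅕))/28 + 0 = (23/28)*(-6/5) + 0 = -69/70 + 0 = -69/70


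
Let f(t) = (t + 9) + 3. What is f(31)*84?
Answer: 3612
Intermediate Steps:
f(t) = 12 + t (f(t) = (9 + t) + 3 = 12 + t)
f(31)*84 = (12 + 31)*84 = 43*84 = 3612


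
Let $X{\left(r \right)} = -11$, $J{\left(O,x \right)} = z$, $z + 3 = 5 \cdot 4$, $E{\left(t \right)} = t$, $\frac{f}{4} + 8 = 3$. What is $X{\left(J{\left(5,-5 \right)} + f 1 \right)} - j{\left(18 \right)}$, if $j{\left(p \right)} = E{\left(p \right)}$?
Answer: $-29$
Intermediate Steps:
$f = -20$ ($f = -32 + 4 \cdot 3 = -32 + 12 = -20$)
$j{\left(p \right)} = p$
$z = 17$ ($z = -3 + 5 \cdot 4 = -3 + 20 = 17$)
$J{\left(O,x \right)} = 17$
$X{\left(J{\left(5,-5 \right)} + f 1 \right)} - j{\left(18 \right)} = -11 - 18 = -29$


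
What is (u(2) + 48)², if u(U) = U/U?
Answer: 2401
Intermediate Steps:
u(U) = 1
(u(2) + 48)² = (1 + 48)² = 49² = 2401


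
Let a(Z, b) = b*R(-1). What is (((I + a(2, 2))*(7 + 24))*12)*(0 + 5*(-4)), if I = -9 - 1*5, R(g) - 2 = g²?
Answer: 59520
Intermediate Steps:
R(g) = 2 + g²
a(Z, b) = 3*b (a(Z, b) = b*(2 + (-1)²) = b*(2 + 1) = b*3 = 3*b)
I = -14 (I = -9 - 5 = -14)
(((I + a(2, 2))*(7 + 24))*12)*(0 + 5*(-4)) = (((-14 + 3*2)*(7 + 24))*12)*(0 + 5*(-4)) = (((-14 + 6)*31)*12)*(0 - 20) = (-8*31*12)*(-20) = -248*12*(-20) = -2976*(-20) = 59520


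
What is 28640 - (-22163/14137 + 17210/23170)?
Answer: 938142508454/32755429 ≈ 28641.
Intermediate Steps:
28640 - (-22163/14137 + 17210/23170) = 28640 - (-22163*1/14137 + 17210*(1/23170)) = 28640 - (-22163/14137 + 1721/2317) = 28640 - 1*(-27021894/32755429) = 28640 + 27021894/32755429 = 938142508454/32755429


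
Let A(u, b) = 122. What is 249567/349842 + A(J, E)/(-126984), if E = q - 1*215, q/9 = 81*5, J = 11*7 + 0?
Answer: 2637361267/3702028044 ≈ 0.71241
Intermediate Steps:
J = 77 (J = 77 + 0 = 77)
q = 3645 (q = 9*(81*5) = 9*405 = 3645)
E = 3430 (E = 3645 - 1*215 = 3645 - 215 = 3430)
249567/349842 + A(J, E)/(-126984) = 249567/349842 + 122/(-126984) = 249567*(1/349842) + 122*(-1/126984) = 83189/116614 - 61/63492 = 2637361267/3702028044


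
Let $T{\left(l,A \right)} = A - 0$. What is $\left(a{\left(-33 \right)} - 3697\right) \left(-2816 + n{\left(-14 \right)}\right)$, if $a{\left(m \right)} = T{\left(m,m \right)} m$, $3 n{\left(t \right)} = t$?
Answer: $\frac{22068896}{3} \approx 7.3563 \cdot 10^{6}$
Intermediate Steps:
$T{\left(l,A \right)} = A$ ($T{\left(l,A \right)} = A + 0 = A$)
$n{\left(t \right)} = \frac{t}{3}$
$a{\left(m \right)} = m^{2}$ ($a{\left(m \right)} = m m = m^{2}$)
$\left(a{\left(-33 \right)} - 3697\right) \left(-2816 + n{\left(-14 \right)}\right) = \left(\left(-33\right)^{2} - 3697\right) \left(-2816 + \frac{1}{3} \left(-14\right)\right) = \left(1089 - 3697\right) \left(-2816 - \frac{14}{3}\right) = \left(-2608\right) \left(- \frac{8462}{3}\right) = \frac{22068896}{3}$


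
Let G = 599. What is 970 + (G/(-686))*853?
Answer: 154473/686 ≈ 225.18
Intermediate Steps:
970 + (G/(-686))*853 = 970 + (599/(-686))*853 = 970 + (599*(-1/686))*853 = 970 - 599/686*853 = 970 - 510947/686 = 154473/686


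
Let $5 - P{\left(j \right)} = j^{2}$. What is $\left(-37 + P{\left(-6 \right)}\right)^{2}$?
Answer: $4624$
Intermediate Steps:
$P{\left(j \right)} = 5 - j^{2}$
$\left(-37 + P{\left(-6 \right)}\right)^{2} = \left(-37 + \left(5 - \left(-6\right)^{2}\right)\right)^{2} = \left(-37 + \left(5 - 36\right)\right)^{2} = \left(-37 - 31\right)^{2} = \left(-68\right)^{2} = 4624$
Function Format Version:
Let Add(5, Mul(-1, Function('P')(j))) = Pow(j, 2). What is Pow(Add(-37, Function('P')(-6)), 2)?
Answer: 4624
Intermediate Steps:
Function('P')(j) = Add(5, Mul(-1, Pow(j, 2)))
Pow(Add(-37, Function('P')(-6)), 2) = Pow(Add(-37, Add(5, Mul(-1, Pow(-6, 2)))), 2) = Pow(Add(-37, Add(5, Mul(-1, 36))), 2) = Pow(Add(-37, Add(5, -36)), 2) = Pow(Add(-37, -31), 2) = Pow(-68, 2) = 4624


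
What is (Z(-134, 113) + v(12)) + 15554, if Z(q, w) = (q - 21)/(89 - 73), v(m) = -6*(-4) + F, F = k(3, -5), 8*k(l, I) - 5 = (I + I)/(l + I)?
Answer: 249113/16 ≈ 15570.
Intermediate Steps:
k(l, I) = 5/8 + I/(4*(I + l)) (k(l, I) = 5/8 + ((I + I)/(l + I))/8 = 5/8 + ((2*I)/(I + l))/8 = 5/8 + (2*I/(I + l))/8 = 5/8 + I/(4*(I + l)))
F = 5/4 (F = (5*3 + 7*(-5))/(8*(-5 + 3)) = (⅛)*(15 - 35)/(-2) = (⅛)*(-½)*(-20) = 5/4 ≈ 1.2500)
v(m) = 101/4 (v(m) = -6*(-4) + 5/4 = 24 + 5/4 = 101/4)
Z(q, w) = -21/16 + q/16 (Z(q, w) = (-21 + q)/16 = (-21 + q)*(1/16) = -21/16 + q/16)
(Z(-134, 113) + v(12)) + 15554 = ((-21/16 + (1/16)*(-134)) + 101/4) + 15554 = ((-21/16 - 67/8) + 101/4) + 15554 = (-155/16 + 101/4) + 15554 = 249/16 + 15554 = 249113/16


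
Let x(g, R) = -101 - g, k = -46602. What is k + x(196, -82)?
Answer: -46899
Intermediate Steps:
k + x(196, -82) = -46602 + (-101 - 1*196) = -46602 + (-101 - 196) = -46602 - 297 = -46899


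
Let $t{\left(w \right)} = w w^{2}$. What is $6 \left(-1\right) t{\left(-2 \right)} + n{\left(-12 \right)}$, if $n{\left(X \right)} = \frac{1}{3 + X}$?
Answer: $\frac{431}{9} \approx 47.889$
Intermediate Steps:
$t{\left(w \right)} = w^{3}$
$6 \left(-1\right) t{\left(-2 \right)} + n{\left(-12 \right)} = 6 \left(-1\right) \left(-2\right)^{3} + \frac{1}{3 - 12} = \left(-6\right) \left(-8\right) + \frac{1}{-9} = 48 - \frac{1}{9} = \frac{431}{9}$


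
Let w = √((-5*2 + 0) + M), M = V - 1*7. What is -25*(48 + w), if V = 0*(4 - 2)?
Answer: -1200 - 25*I*√17 ≈ -1200.0 - 103.08*I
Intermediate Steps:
V = 0 (V = 0*2 = 0)
M = -7 (M = 0 - 1*7 = 0 - 7 = -7)
w = I*√17 (w = √((-5*2 + 0) - 7) = √((-10 + 0) - 7) = √(-10 - 7) = √(-17) = I*√17 ≈ 4.1231*I)
-25*(48 + w) = -25*(48 + I*√17) = -1200 - 25*I*√17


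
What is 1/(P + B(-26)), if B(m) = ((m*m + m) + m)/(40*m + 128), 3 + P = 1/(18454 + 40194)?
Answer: -1114312/4105341 ≈ -0.27143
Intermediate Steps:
P = -175943/58648 (P = -3 + 1/(18454 + 40194) = -3 + 1/58648 = -175943/58648 ≈ -3.0000)
B(m) = (m² + 2*m)/(128 + 40*m) (B(m) = ((m² + m) + m)/(128 + 40*m) = ((m + m²) + m)/(128 + 40*m) = (m² + 2*m)/(128 + 40*m))
1/(P + B(-26)) = 1/(-175943/58648 + (⅛)*(-26)*(2 - 26)/(16 + 5*(-26))) = 1/(-175943/58648 + (⅛)*(-26)*(-24)/(16 - 130)) = 1/(-175943/58648 + (⅛)*(-26)*(-24)/(-114)) = 1/(-175943/58648 + (⅛)*(-26)*(-1/114)*(-24)) = 1/(-175943/58648 - 13/19) = 1/(-4105341/1114312) = -1114312/4105341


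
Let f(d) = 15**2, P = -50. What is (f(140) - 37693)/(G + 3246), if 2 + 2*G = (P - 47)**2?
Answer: -74936/15899 ≈ -4.7132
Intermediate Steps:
f(d) = 225
G = 9407/2 (G = -1 + (-50 - 47)**2/2 = -1 + (1/2)*(-97)**2 = -1 + (1/2)*9409 = -1 + 9409/2 = 9407/2 ≈ 4703.5)
(f(140) - 37693)/(G + 3246) = (225 - 37693)/(9407/2 + 3246) = -37468/15899/2 = -37468*2/15899 = -74936/15899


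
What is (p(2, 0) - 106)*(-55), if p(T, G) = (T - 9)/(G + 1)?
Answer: 6215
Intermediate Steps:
p(T, G) = (-9 + T)/(1 + G)
(p(2, 0) - 106)*(-55) = ((-9 + 2)/(1 + 0) - 106)*(-55) = (-7/1 - 106)*(-55) = (1*(-7) - 106)*(-55) = (-7 - 106)*(-55) = -113*(-55) = 6215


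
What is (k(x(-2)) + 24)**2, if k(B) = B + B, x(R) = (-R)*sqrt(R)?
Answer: 544 + 192*I*sqrt(2) ≈ 544.0 + 271.53*I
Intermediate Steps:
x(R) = -R**(3/2)
k(B) = 2*B
(k(x(-2)) + 24)**2 = (2*(-(-2)**(3/2)) + 24)**2 = (2*(-(-2)*I*sqrt(2)) + 24)**2 = (2*(2*I*sqrt(2)) + 24)**2 = (4*I*sqrt(2) + 24)**2 = (24 + 4*I*sqrt(2))**2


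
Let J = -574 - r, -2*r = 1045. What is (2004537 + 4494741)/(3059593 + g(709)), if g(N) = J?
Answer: 12998556/6119083 ≈ 2.1243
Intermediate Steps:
r = -1045/2 (r = -1/2*1045 = -1045/2 ≈ -522.50)
J = -103/2 (J = -574 - 1*(-1045/2) = -574 + 1045/2 = -103/2 ≈ -51.500)
g(N) = -103/2
(2004537 + 4494741)/(3059593 + g(709)) = (2004537 + 4494741)/(3059593 - 103/2) = 6499278/(6119083/2) = 6499278*(2/6119083) = 12998556/6119083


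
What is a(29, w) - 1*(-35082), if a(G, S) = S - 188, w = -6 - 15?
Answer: 34873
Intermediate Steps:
w = -21
a(G, S) = -188 + S
a(29, w) - 1*(-35082) = (-188 - 21) - 1*(-35082) = -209 + 35082 = 34873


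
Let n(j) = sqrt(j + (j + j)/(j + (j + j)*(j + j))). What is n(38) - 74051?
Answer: -74051 + 2*sqrt(24718)/51 ≈ -74045.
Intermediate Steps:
n(j) = sqrt(j + 2*j/(j + 4*j**2)) (n(j) = sqrt(j + (2*j)/(j + (2*j)*(2*j))) = sqrt(j + (2*j)/(j + 4*j**2)) = sqrt(j + 2*j/(j + 4*j**2)))
n(38) - 74051 = sqrt((2 + 38*(1 + 4*38))/(1 + 4*38)) - 74051 = sqrt((2 + 38*(1 + 152))/(1 + 152)) - 74051 = sqrt((2 + 38*153)/153) - 74051 = sqrt((2 + 5814)/153) - 74051 = sqrt((1/153)*5816) - 74051 = sqrt(5816/153) - 74051 = 2*sqrt(24718)/51 - 74051 = -74051 + 2*sqrt(24718)/51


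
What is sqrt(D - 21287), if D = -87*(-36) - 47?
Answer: I*sqrt(18202) ≈ 134.91*I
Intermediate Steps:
D = 3085 (D = 3132 - 47 = 3085)
sqrt(D - 21287) = sqrt(3085 - 21287) = sqrt(-18202) = I*sqrt(18202)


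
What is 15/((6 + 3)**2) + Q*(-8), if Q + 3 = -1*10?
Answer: 2813/27 ≈ 104.19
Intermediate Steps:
Q = -13 (Q = -3 - 1*10 = -3 - 10 = -13)
15/((6 + 3)**2) + Q*(-8) = 15/((6 + 3)**2) - 13*(-8) = 15/(9**2) + 104 = 15/81 + 104 = 15*(1/81) + 104 = 5/27 + 104 = 2813/27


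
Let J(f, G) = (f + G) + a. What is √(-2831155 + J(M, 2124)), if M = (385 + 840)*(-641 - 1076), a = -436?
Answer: 6*I*√137022 ≈ 2221.0*I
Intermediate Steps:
M = -2103325 (M = 1225*(-1717) = -2103325)
J(f, G) = -436 + G + f (J(f, G) = (f + G) - 436 = (G + f) - 436 = -436 + G + f)
√(-2831155 + J(M, 2124)) = √(-2831155 + (-436 + 2124 - 2103325)) = √(-2831155 - 2101637) = √(-4932792) = 6*I*√137022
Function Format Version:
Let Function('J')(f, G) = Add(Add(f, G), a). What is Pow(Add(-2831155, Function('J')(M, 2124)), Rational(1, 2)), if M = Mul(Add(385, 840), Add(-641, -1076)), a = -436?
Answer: Mul(6, I, Pow(137022, Rational(1, 2))) ≈ Mul(2221.0, I)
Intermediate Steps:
M = -2103325 (M = Mul(1225, -1717) = -2103325)
Function('J')(f, G) = Add(-436, G, f) (Function('J')(f, G) = Add(Add(f, G), -436) = Add(Add(G, f), -436) = Add(-436, G, f))
Pow(Add(-2831155, Function('J')(M, 2124)), Rational(1, 2)) = Pow(Add(-2831155, Add(-436, 2124, -2103325)), Rational(1, 2)) = Pow(Add(-2831155, -2101637), Rational(1, 2)) = Pow(-4932792, Rational(1, 2)) = Mul(6, I, Pow(137022, Rational(1, 2)))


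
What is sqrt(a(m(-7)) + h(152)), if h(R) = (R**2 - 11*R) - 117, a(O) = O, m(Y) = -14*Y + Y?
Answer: sqrt(21406) ≈ 146.31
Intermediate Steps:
m(Y) = -13*Y
h(R) = -117 + R**2 - 11*R
sqrt(a(m(-7)) + h(152)) = sqrt(-13*(-7) + (-117 + 152**2 - 11*152)) = sqrt(91 + (-117 + 23104 - 1672)) = sqrt(91 + 21315) = sqrt(21406)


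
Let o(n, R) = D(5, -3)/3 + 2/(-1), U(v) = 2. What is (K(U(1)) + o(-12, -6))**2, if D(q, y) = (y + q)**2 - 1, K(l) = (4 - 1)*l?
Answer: 25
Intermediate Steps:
K(l) = 3*l
D(q, y) = -1 + (q + y)**2 (D(q, y) = (q + y)**2 - 1 = -1 + (q + y)**2)
o(n, R) = -1 (o(n, R) = (-1 + (5 - 3)**2)/3 + 2/(-1) = (-1 + 2**2)*(1/3) + 2*(-1) = (-1 + 4)*(1/3) - 2 = 3*(1/3) - 2 = 1 - 2 = -1)
(K(U(1)) + o(-12, -6))**2 = (3*2 - 1)**2 = (6 - 1)**2 = 5**2 = 25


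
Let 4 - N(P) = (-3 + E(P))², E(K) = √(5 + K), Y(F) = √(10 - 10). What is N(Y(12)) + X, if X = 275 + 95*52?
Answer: 5205 + 6*√5 ≈ 5218.4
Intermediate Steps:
Y(F) = 0 (Y(F) = √0 = 0)
X = 5215 (X = 275 + 4940 = 5215)
N(P) = 4 - (-3 + √(5 + P))²
N(Y(12)) + X = (4 - (-3 + √(5 + 0))²) + 5215 = (4 - (-3 + √5)²) + 5215 = 5219 - (-3 + √5)²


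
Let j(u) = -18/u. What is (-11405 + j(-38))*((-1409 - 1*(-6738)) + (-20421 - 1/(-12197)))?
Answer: 39886935474378/231743 ≈ 1.7212e+8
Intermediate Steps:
(-11405 + j(-38))*((-1409 - 1*(-6738)) + (-20421 - 1/(-12197))) = (-11405 - 18/(-38))*((-1409 - 1*(-6738)) + (-20421 - 1/(-12197))) = (-11405 - 18*(-1/38))*((-1409 + 6738) + (-20421 - 1*(-1/12197))) = (-11405 + 9/19)*(5329 + (-20421 + 1/12197)) = -216686*(5329 - 249074936/12197)/19 = -216686/19*(-184077123/12197) = 39886935474378/231743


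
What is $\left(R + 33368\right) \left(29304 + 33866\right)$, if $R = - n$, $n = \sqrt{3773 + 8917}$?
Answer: $2107856560 - 189510 \sqrt{1410} \approx 2.1007 \cdot 10^{9}$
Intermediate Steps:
$n = 3 \sqrt{1410}$ ($n = \sqrt{12690} = 3 \sqrt{1410} \approx 112.65$)
$R = - 3 \sqrt{1410} \approx -112.65$
$\left(R + 33368\right) \left(29304 + 33866\right) = \left(- 3 \sqrt{1410} + 33368\right) \left(29304 + 33866\right) = \left(33368 - 3 \sqrt{1410}\right) 63170 = 2107856560 - 189510 \sqrt{1410}$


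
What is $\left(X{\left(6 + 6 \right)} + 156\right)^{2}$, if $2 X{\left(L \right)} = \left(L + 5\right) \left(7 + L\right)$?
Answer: $\frac{403225}{4} \approx 1.0081 \cdot 10^{5}$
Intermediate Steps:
$X{\left(L \right)} = \frac{\left(5 + L\right) \left(7 + L\right)}{2}$ ($X{\left(L \right)} = \frac{\left(L + 5\right) \left(7 + L\right)}{2} = \frac{\left(5 + L\right) \left(7 + L\right)}{2}$)
$\left(X{\left(6 + 6 \right)} + 156\right)^{2} = \left(\left(\frac{35}{2} + \frac{\left(6 + 6\right)^{2}}{2} + 6 \left(6 + 6\right)\right) + 156\right)^{2} = \left(\left(\frac{35}{2} + \frac{12^{2}}{2} + 6 \cdot 12\right) + 156\right)^{2} = \left(\left(\frac{35}{2} + \frac{1}{2} \cdot 144 + 72\right) + 156\right)^{2} = \left(\left(\frac{35}{2} + 72 + 72\right) + 156\right)^{2} = \left(\frac{323}{2} + 156\right)^{2} = \left(\frac{635}{2}\right)^{2} = \frac{403225}{4}$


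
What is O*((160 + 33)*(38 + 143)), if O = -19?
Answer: -663727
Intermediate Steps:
O*((160 + 33)*(38 + 143)) = -19*(160 + 33)*(38 + 143) = -3667*181 = -19*34933 = -663727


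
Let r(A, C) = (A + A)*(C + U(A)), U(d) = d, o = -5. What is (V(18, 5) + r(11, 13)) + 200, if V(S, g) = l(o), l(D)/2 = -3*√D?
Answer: 728 - 6*I*√5 ≈ 728.0 - 13.416*I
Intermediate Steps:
l(D) = -6*√D (l(D) = 2*(-3*√D) = -6*√D)
r(A, C) = 2*A*(A + C) (r(A, C) = (A + A)*(C + A) = (2*A)*(A + C) = 2*A*(A + C))
V(S, g) = -6*I*√5
(V(18, 5) + r(11, 13)) + 200 = (-6*I*√5 + 2*11*(11 + 13)) + 200 = (-6*I*√5 + 2*11*24) + 200 = (-6*I*√5 + 528) + 200 = (528 - 6*I*√5) + 200 = 728 - 6*I*√5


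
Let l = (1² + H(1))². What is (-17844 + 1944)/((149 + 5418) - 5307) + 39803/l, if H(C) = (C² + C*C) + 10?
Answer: 29468/169 ≈ 174.37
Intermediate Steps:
H(C) = 10 + 2*C² (H(C) = (C² + C²) + 10 = 2*C² + 10 = 10 + 2*C²)
l = 169 (l = (1² + (10 + 2*1²))² = (1 + (10 + 2*1))² = (1 + (10 + 2))² = (1 + 12)² = 13² = 169)
(-17844 + 1944)/((149 + 5418) - 5307) + 39803/l = (-17844 + 1944)/((149 + 5418) - 5307) + 39803/169 = -15900/(5567 - 5307) + 39803*(1/169) = -15900/260 + 39803/169 = -15900*1/260 + 39803/169 = -795/13 + 39803/169 = 29468/169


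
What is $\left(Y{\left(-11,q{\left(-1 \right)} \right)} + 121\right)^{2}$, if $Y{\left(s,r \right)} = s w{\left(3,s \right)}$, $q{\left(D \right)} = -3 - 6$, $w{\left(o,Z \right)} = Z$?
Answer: $58564$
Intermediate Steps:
$q{\left(D \right)} = -9$ ($q{\left(D \right)} = -3 - 6 = -9$)
$Y{\left(s,r \right)} = s^{2}$ ($Y{\left(s,r \right)} = s s = s^{2}$)
$\left(Y{\left(-11,q{\left(-1 \right)} \right)} + 121\right)^{2} = \left(\left(-11\right)^{2} + 121\right)^{2} = \left(121 + 121\right)^{2} = 242^{2} = 58564$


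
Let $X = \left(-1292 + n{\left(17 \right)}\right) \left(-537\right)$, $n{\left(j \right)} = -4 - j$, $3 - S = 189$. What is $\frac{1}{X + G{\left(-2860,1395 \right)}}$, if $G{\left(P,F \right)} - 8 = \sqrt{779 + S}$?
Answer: $\frac{705089}{497150497328} - \frac{\sqrt{593}}{497150497328} \approx 1.4182 \cdot 10^{-6}$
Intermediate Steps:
$S = -186$ ($S = 3 - 189 = -186$)
$G{\left(P,F \right)} = 8 + \sqrt{593}$ ($G{\left(P,F \right)} = 8 + \sqrt{779 - 186} = 8 + \sqrt{593}$)
$X = 705081$ ($X = \left(-1292 - 21\right) \left(-537\right) = \left(-1313\right) \left(-537\right) = 705081$)
$\frac{1}{X + G{\left(-2860,1395 \right)}} = \frac{1}{705081 + \left(8 + \sqrt{593}\right)} = \frac{1}{705089 + \sqrt{593}}$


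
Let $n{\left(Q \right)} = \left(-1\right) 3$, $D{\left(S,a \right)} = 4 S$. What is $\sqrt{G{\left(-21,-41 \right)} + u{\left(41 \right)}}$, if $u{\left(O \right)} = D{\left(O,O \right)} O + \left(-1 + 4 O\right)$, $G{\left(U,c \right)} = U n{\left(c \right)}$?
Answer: $5 \sqrt{278} \approx 83.367$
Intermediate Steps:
$n{\left(Q \right)} = -3$
$G{\left(U,c \right)} = - 3 U$ ($G{\left(U,c \right)} = U \left(-3\right) = - 3 U$)
$u{\left(O \right)} = -1 + 4 O + 4 O^{2}$ ($u{\left(O \right)} = 4 O O + \left(-1 + 4 O\right) = 4 O^{2} + \left(-1 + 4 O\right) = -1 + 4 O + 4 O^{2}$)
$\sqrt{G{\left(-21,-41 \right)} + u{\left(41 \right)}} = \sqrt{\left(-3\right) \left(-21\right) + \left(-1 + 4 \cdot 41 + 4 \cdot 41^{2}\right)} = \sqrt{63 + \left(-1 + 164 + 4 \cdot 1681\right)} = \sqrt{63 + \left(-1 + 164 + 6724\right)} = \sqrt{63 + 6887} = \sqrt{6950} = 5 \sqrt{278}$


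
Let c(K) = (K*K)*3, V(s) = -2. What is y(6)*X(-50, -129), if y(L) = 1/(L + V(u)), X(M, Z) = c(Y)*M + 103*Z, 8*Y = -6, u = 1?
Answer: -106971/32 ≈ -3342.8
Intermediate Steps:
Y = -¾ (Y = (⅛)*(-6) = -¾ ≈ -0.75000)
c(K) = 3*K² (c(K) = K²*3 = 3*K²)
X(M, Z) = 103*Z + 27*M/16 (X(M, Z) = (3*(-¾)²)*M + 103*Z = (3*(9/16))*M + 103*Z = 27*M/16 + 103*Z = 103*Z + 27*M/16)
y(L) = 1/(-2 + L) (y(L) = 1/(L - 2) = 1/(-2 + L))
y(6)*X(-50, -129) = (103*(-129) + (27/16)*(-50))/(-2 + 6) = (-13287 - 675/8)/4 = (¼)*(-106971/8) = -106971/32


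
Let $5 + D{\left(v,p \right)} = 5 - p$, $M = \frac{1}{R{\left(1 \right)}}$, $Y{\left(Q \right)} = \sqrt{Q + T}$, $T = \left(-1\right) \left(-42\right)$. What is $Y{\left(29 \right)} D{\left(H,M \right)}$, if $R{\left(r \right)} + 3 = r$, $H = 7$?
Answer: $\frac{\sqrt{71}}{2} \approx 4.2131$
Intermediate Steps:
$R{\left(r \right)} = -3 + r$
$T = 42$
$Y{\left(Q \right)} = \sqrt{42 + Q}$ ($Y{\left(Q \right)} = \sqrt{Q + 42} = \sqrt{42 + Q}$)
$M = - \frac{1}{2}$ ($M = \frac{1}{-3 + 1} = \frac{1}{-2} = - \frac{1}{2} \approx -0.5$)
$D{\left(v,p \right)} = - p$ ($D{\left(v,p \right)} = -5 - \left(-5 + p\right) = - p$)
$Y{\left(29 \right)} D{\left(H,M \right)} = \sqrt{42 + 29} \left(\left(-1\right) \left(- \frac{1}{2}\right)\right) = \sqrt{71} \cdot \frac{1}{2} = \frac{\sqrt{71}}{2}$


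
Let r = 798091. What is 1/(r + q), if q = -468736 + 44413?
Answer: 1/373768 ≈ 2.6755e-6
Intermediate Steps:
q = -424323
1/(r + q) = 1/(798091 - 424323) = 1/373768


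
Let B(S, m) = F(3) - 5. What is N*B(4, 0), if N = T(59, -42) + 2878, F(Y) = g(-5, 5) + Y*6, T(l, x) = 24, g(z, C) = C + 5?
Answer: 66746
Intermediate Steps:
g(z, C) = 5 + C
F(Y) = 10 + 6*Y (F(Y) = (5 + 5) + Y*6 = 10 + 6*Y)
B(S, m) = 23 (B(S, m) = (10 + 6*3) - 5 = (10 + 18) - 5 = 28 - 5 = 23)
N = 2902 (N = 24 + 2878 = 2902)
N*B(4, 0) = 2902*23 = 66746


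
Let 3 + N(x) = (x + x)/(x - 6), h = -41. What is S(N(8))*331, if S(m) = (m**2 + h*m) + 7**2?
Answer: -43361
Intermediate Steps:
N(x) = -3 + 2*x/(-6 + x) (N(x) = -3 + (x + x)/(x - 6) = -3 + (2*x)/(-6 + x) = -3 + 2*x/(-6 + x))
S(m) = 49 + m**2 - 41*m (S(m) = (m**2 - 41*m) + 7**2 = (m**2 - 41*m) + 49 = 49 + m**2 - 41*m)
S(N(8))*331 = (49 + ((18 - 1*8)/(-6 + 8))**2 - 41*(18 - 1*8)/(-6 + 8))*331 = (49 + ((18 - 8)/2)**2 - 41*(18 - 8)/2)*331 = (49 + ((1/2)*10)**2 - 41*10/2)*331 = (49 + 5**2 - 41*5)*331 = (49 + 25 - 205)*331 = -131*331 = -43361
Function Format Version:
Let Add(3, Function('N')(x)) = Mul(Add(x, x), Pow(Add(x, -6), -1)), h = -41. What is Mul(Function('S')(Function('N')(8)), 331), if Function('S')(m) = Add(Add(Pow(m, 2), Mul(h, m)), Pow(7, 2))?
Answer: -43361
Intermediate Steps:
Function('N')(x) = Add(-3, Mul(2, x, Pow(Add(-6, x), -1))) (Function('N')(x) = Add(-3, Mul(Add(x, x), Pow(Add(x, -6), -1))) = Add(-3, Mul(Mul(2, x), Pow(Add(-6, x), -1))) = Add(-3, Mul(2, x, Pow(Add(-6, x), -1))))
Function('S')(m) = Add(49, Pow(m, 2), Mul(-41, m)) (Function('S')(m) = Add(Add(Pow(m, 2), Mul(-41, m)), Pow(7, 2)) = Add(Add(Pow(m, 2), Mul(-41, m)), 49) = Add(49, Pow(m, 2), Mul(-41, m)))
Mul(Function('S')(Function('N')(8)), 331) = Mul(Add(49, Pow(Mul(Pow(Add(-6, 8), -1), Add(18, Mul(-1, 8))), 2), Mul(-41, Mul(Pow(Add(-6, 8), -1), Add(18, Mul(-1, 8))))), 331) = Mul(Add(49, Pow(Mul(Pow(2, -1), Add(18, -8)), 2), Mul(-41, Mul(Pow(2, -1), Add(18, -8)))), 331) = Mul(Add(49, Pow(Mul(Rational(1, 2), 10), 2), Mul(-41, Mul(Rational(1, 2), 10))), 331) = Mul(Add(49, Pow(5, 2), Mul(-41, 5)), 331) = Mul(Add(49, 25, -205), 331) = Mul(-131, 331) = -43361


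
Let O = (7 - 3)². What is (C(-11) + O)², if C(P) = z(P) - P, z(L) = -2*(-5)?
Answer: 1369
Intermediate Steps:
z(L) = 10
C(P) = 10 - P
O = 16 (O = 4² = 16)
(C(-11) + O)² = ((10 - 1*(-11)) + 16)² = ((10 + 11) + 16)² = (21 + 16)² = 37² = 1369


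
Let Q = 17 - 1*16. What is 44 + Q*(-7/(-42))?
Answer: 265/6 ≈ 44.167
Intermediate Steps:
Q = 1 (Q = 17 - 16 = 1)
44 + Q*(-7/(-42)) = 44 + 1*(-7/(-42)) = 44 + 1*(-7*(-1/42)) = 44 + 1*(1/6) = 44 + 1/6 = 265/6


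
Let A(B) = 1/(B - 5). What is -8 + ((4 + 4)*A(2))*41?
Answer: -352/3 ≈ -117.33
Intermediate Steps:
A(B) = 1/(-5 + B)
-8 + ((4 + 4)*A(2))*41 = -8 + ((4 + 4)/(-5 + 2))*41 = -8 + (8/(-3))*41 = -8 + (8*(-1/3))*41 = -8 - 8/3*41 = -8 - 328/3 = -352/3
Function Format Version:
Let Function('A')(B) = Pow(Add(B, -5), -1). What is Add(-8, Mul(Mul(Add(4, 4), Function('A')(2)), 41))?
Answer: Rational(-352, 3) ≈ -117.33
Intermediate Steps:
Function('A')(B) = Pow(Add(-5, B), -1)
Add(-8, Mul(Mul(Add(4, 4), Function('A')(2)), 41)) = Add(-8, Mul(Mul(Add(4, 4), Pow(Add(-5, 2), -1)), 41)) = Add(-8, Mul(Mul(8, Pow(-3, -1)), 41)) = Add(-8, Mul(Mul(8, Rational(-1, 3)), 41)) = Add(-8, Mul(Rational(-8, 3), 41)) = Add(-8, Rational(-328, 3)) = Rational(-352, 3)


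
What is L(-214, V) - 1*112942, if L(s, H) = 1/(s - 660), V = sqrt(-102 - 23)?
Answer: -98711309/874 ≈ -1.1294e+5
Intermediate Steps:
V = 5*I*sqrt(5) (V = sqrt(-125) = 5*I*sqrt(5) ≈ 11.18*I)
L(s, H) = 1/(-660 + s)
L(-214, V) - 1*112942 = 1/(-660 - 214) - 1*112942 = 1/(-874) - 112942 = -1/874 - 112942 = -98711309/874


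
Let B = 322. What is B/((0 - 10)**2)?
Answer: 161/50 ≈ 3.2200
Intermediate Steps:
B/((0 - 10)**2) = 322/((0 - 10)**2) = 322/((-10)**2) = 322/100 = 322*(1/100) = 161/50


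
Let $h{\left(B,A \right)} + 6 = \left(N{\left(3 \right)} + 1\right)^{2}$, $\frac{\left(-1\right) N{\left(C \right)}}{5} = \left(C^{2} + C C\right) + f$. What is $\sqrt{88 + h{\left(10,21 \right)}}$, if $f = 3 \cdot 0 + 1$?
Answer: $7 \sqrt{182} \approx 94.435$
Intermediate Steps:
$f = 1$ ($f = 0 + 1 = 1$)
$N{\left(C \right)} = -5 - 10 C^{2}$ ($N{\left(C \right)} = - 5 \left(\left(C^{2} + C C\right) + 1\right) = - 5 \left(\left(C^{2} + C^{2}\right) + 1\right) = - 5 \left(2 C^{2} + 1\right) = - 5 \left(1 + 2 C^{2}\right) = -5 - 10 C^{2}$)
$h{\left(B,A \right)} = 8830$ ($h{\left(B,A \right)} = -6 + \left(\left(-5 - 10 \cdot 3^{2}\right) + 1\right)^{2} = -6 + \left(\left(-5 - 90\right) + 1\right)^{2} = -6 + \left(-95 + 1\right)^{2} = -6 + \left(-94\right)^{2} = -6 + 8836 = 8830$)
$\sqrt{88 + h{\left(10,21 \right)}} = \sqrt{88 + 8830} = \sqrt{8918} = 7 \sqrt{182}$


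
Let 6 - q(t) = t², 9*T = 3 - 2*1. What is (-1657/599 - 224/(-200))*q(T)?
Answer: -2391341/242595 ≈ -9.8573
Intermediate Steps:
T = ⅑ (T = (3 - 2*1)/9 = (3 - 2)/9 = (⅑)*1 = ⅑ ≈ 0.11111)
q(t) = 6 - t²
(-1657/599 - 224/(-200))*q(T) = (-1657/599 - 224/(-200))*(6 - (⅑)²) = (-1657*1/599 - 224*(-1/200))*(6 - 1*1/81) = (-1657/599 + 28/25)*(6 - 1/81) = -24653/14975*485/81 = -2391341/242595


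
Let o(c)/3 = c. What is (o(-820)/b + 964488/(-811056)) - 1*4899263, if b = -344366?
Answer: -28507604737305027/5818752302 ≈ -4.8993e+6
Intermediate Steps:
o(c) = 3*c
(o(-820)/b + 964488/(-811056)) - 1*4899263 = ((3*(-820))/(-344366) + 964488/(-811056)) - 1*4899263 = (-2460*(-1/344366) + 964488*(-1/811056)) - 4899263 = (1230/172183 - 40187/33794) - 4899263 = -6877951601/5818752302 - 4899263 = -28507604737305027/5818752302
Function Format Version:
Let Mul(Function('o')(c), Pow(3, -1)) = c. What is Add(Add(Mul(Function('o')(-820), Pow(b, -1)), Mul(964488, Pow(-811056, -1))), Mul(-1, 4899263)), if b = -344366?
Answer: Rational(-28507604737305027, 5818752302) ≈ -4.8993e+6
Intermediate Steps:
Function('o')(c) = Mul(3, c)
Add(Add(Mul(Function('o')(-820), Pow(b, -1)), Mul(964488, Pow(-811056, -1))), Mul(-1, 4899263)) = Add(Add(Mul(Mul(3, -820), Pow(-344366, -1)), Mul(964488, Pow(-811056, -1))), Mul(-1, 4899263)) = Add(Add(Mul(-2460, Rational(-1, 344366)), Mul(964488, Rational(-1, 811056))), -4899263) = Add(Add(Rational(1230, 172183), Rational(-40187, 33794)), -4899263) = Add(Rational(-6877951601, 5818752302), -4899263) = Rational(-28507604737305027, 5818752302)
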